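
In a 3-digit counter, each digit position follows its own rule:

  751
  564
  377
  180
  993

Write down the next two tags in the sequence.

706 then 519

First digit: −2 each step, mod 10, so 7, 5, 3, 1, 9 → 7 → 5.
Second digit: +1 each step, mod 10, so 5, 6, 7, 8, 9 → 0 → 1.
Third digit: 1, 4, 7, 0, 3 → 6 → 9 (+3 each step, mod 10).
Putting the parts together: 706 and then 519.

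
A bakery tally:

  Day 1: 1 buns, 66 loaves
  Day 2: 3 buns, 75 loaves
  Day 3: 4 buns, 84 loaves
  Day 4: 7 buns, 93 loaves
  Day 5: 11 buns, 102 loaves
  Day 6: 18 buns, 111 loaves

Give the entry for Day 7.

29 buns, 120 loaves

Buns: each term is the sum of the two before it, so 1, 3, 4, 7, 11, 18 → 29.
Loaves: 66, 75, 84, 93, 102, 111 → 120 (+9 each step).
Combining the parts gives 29 buns, 120 loaves.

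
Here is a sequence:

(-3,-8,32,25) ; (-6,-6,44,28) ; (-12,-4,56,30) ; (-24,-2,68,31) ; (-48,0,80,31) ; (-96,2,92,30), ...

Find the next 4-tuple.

First component: ×2 each step; -3, -6, -12, -24, -48, -96 → -192.
Second component: -8, -6, -4, -2, 0, 2 → 4 (+2 each step).
Third component goes 32, 44, 56, 68, 80, 92 → 104 (+12 each step).
Fourth component: differences are 3, 2, 1, … (decreasing by 1 each time); 25, 28, 30, 31, 31, 30 → 28.
Putting it together: (-192,4,104,28).

(-192,4,104,28)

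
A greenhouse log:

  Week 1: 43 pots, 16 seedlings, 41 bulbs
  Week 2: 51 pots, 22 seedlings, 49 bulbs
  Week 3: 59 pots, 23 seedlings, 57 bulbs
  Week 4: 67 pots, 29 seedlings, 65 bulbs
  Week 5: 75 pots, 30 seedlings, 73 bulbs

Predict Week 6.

Pots: +8 each step; 43, 51, 59, 67, 75 → 83.
Seedlings goes 16, 22, 23, 29, 30 → 36 (alternating steps +6, +1, +6, +1, …).
Bulbs: always 2 less than the pots, so 41, 49, 57, 65, 73 → 81.
So the next line is 83 pots, 36 seedlings, 81 bulbs.

83 pots, 36 seedlings, 81 bulbs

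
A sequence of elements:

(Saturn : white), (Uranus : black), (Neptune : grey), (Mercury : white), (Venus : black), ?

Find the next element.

(Earth : grey)

Planet: Saturn, Uranus, Neptune, Mercury, Venus → Earth (runs through the planets Mercury→Neptune).
Shade: white, black, grey, white, black → grey (repeats white → black → grey).
Putting it together: (Earth : grey).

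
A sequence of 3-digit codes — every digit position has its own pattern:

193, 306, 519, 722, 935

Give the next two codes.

148 then 351

First digit goes 1, 3, 5, 7, 9 → 1 → 3 (+2 each step, mod 10).
Second digit goes 9, 0, 1, 2, 3 → 4 → 5 (+1 each step, mod 10).
For the third digit, +3 each step, mod 10: 3, 6, 9, 2, 5 → 8 → 1.
Putting the parts together: 148 and then 351.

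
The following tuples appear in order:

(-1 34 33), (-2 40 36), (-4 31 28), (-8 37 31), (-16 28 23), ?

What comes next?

First value: ×2 each step; -1, -2, -4, -8, -16 → -32.
Second value goes 34, 40, 31, 37, 28 → 34 (alternating steps +6, −9, +6, −9, …).
For the third value, alternating steps +3, −8, +3, −8, …: 33, 36, 28, 31, 23 → 26.
Combining the parts gives (-32 34 26).

(-32 34 26)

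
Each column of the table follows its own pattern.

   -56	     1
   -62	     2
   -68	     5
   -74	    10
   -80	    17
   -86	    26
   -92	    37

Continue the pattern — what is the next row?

First component — −6 each step: -56, -62, -68, -74, -80, -86, -92 → -98.
Second component goes 1, 2, 5, 10, 17, 26, 37 → 50 (differences are 1, 3, 5, … (increasing by 2 each time)).
Putting it together: -98  50.

-98  50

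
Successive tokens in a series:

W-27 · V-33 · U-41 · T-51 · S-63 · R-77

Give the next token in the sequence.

Letter — letters move back 1 place in the alphabet: W, V, U, T, S, R → Q.
Second component: differences are 6, 8, 10, … (increasing by 2 each time), so 27, 33, 41, 51, 63, 77 → 93.
Combining the parts gives Q-93.

Q-93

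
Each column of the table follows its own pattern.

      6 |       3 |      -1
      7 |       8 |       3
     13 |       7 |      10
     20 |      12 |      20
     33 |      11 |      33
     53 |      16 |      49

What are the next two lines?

First component: each term is the sum of the two before it; 6, 7, 13, 20, 33, 53 → 86 → 139.
Second component — alternating steps +5, −1, +5, −1, …: 3, 8, 7, 12, 11, 16 → 15 → 20.
Third component: -1, 3, 10, 20, 33, 49 → 68 → 90 (differences are 4, 7, 10, … (increasing by 3 each time)).
Putting the parts together: 86  15  68 and then 139  20  90.

86  15  68; 139  20  90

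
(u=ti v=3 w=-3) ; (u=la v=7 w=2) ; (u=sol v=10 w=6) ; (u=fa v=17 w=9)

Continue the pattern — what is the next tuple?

For the u, runs backward through the solfège scale do→ti: ti, la, sol, fa → mi.
V: each term is the sum of the two before it, so 3, 7, 10, 17 → 27.
W goes -3, 2, 6, 9 → 11 (differences are 5, 4, 3, … (decreasing by 1 each time)).
Combining the parts gives (u=mi v=27 w=11).

(u=mi v=27 w=11)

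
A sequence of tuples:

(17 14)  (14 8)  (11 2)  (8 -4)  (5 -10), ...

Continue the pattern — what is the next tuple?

First entry: 17, 14, 11, 8, 5 → 2 (−3 each step).
For the second entry, −6 each step: 14, 8, 2, -4, -10 → -16.
Combining the parts gives (2 -16).

(2 -16)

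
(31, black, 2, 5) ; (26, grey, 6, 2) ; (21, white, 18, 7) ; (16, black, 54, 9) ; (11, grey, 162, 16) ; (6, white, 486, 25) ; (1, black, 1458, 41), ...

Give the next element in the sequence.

(-4, grey, 4374, 66)

First slot: −5 each step; 31, 26, 21, 16, 11, 6, 1 → -4.
Shade: repeats black → grey → white, so black, grey, white, black, grey, white, black → grey.
Third slot: ×3 each step; 2, 6, 18, 54, 162, 486, 1458 → 4374.
For the fourth slot, each term is the sum of the two before it: 5, 2, 7, 9, 16, 25, 41 → 66.
So the next element is (-4, grey, 4374, 66).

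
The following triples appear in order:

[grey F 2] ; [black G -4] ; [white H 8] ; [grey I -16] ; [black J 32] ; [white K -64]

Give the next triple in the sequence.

Shade: grey, black, white, grey, black, white → grey (repeats grey → black → white).
Letter: letters move forward 1 place in the alphabet; F, G, H, I, J, K → L.
For the third entry, ×(-2) each step: 2, -4, 8, -16, 32, -64 → 128.
Combining the parts gives [grey L 128].

[grey L 128]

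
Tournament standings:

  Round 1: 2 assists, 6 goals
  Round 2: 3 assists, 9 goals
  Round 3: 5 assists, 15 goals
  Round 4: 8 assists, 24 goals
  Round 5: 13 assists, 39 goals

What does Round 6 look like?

For the assists, each term is the sum of the two before it: 2, 3, 5, 8, 13 → 21.
Goals goes 6, 9, 15, 24, 39 → 63 (always 3 × the assists).
Putting it together: 21 assists, 63 goals.

21 assists, 63 goals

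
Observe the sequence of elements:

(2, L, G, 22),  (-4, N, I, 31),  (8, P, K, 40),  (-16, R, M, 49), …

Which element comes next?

(32, T, O, 58)

First part: ×(-2) each step; 2, -4, 8, -16 → 32.
First letter: L, N, P, R → T (letters move forward 2 places in the alphabet).
For the second letter, letters move forward 2 places in the alphabet: G, I, K, M → O.
Fourth part: +9 each step, so 22, 31, 40, 49 → 58.
So the next element is (32, T, O, 58).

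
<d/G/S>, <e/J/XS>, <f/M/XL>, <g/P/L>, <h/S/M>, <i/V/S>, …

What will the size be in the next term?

XS

For the size, repeats S → XS → XL → L → M: S, XS, XL, L, M, S → XS.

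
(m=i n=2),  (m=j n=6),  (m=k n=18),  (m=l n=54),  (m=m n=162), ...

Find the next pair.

M — letters move forward 1 place in the alphabet: i, j, k, l, m → n.
N: ×3 each step; 2, 6, 18, 54, 162 → 486.
So the next pair is (m=n n=486).

(m=n n=486)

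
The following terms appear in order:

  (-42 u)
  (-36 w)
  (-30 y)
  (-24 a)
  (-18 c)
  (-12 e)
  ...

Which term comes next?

For the first entry, +6 each step: -42, -36, -30, -24, -18, -12 → -6.
For the letter, letters move forward 2 places in the alphabet, wrapping Z→A: u, w, y, a, c, e → g.
Combining the parts gives (-6 g).

(-6 g)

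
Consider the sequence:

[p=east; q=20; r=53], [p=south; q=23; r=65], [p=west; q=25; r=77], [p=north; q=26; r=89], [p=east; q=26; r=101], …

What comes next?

P — repeats east → south → west → north: east, south, west, north, east → south.
Q: differences are 3, 2, 1, … (decreasing by 1 each time), so 20, 23, 25, 26, 26 → 25.
R: +12 each step, so 53, 65, 77, 89, 101 → 113.
So the next element is [p=south; q=25; r=113].

[p=south; q=25; r=113]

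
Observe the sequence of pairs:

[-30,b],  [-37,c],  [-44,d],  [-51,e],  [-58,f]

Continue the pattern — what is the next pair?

First component: −7 each step, so -30, -37, -44, -51, -58 → -65.
Letter: letters move forward 1 place in the alphabet, so b, c, d, e, f → g.
Combining the parts gives [-65,g].

[-65,g]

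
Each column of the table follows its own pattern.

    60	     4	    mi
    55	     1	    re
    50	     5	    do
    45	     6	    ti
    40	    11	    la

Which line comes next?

35  17  sol

First component: 60, 55, 50, 45, 40 → 35 (−5 each step).
Second component: each term is the sum of the two before it, so 4, 1, 5, 6, 11 → 17.
Note: mi, re, do, ti, la → sol (runs backward through the solfège scale do→ti).
Putting it together: 35  17  sol.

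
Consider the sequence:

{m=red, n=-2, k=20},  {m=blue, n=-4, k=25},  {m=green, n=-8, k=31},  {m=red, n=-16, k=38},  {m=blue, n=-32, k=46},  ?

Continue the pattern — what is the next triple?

{m=green, n=-64, k=55}

M goes red, blue, green, red, blue → green (repeats red → blue → green).
N: -2, -4, -8, -16, -32 → -64 (×2 each step).
K: differences are 5, 6, 7, … (increasing by 1 each time); 20, 25, 31, 38, 46 → 55.
So the next triple is {m=green, n=-64, k=55}.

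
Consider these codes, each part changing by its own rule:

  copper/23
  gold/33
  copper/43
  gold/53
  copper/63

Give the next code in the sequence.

Metal: alternates copper ↔ gold, so copper, gold, copper, gold, copper → gold.
Second component — +10 each step: 23, 33, 43, 53, 63 → 73.
So the next code is gold/73.

gold/73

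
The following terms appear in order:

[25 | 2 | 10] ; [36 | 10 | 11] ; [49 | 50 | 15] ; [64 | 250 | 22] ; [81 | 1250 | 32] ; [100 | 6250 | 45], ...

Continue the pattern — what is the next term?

[121 | 31250 | 61]

First entry: perfect squares: 5², 6², 7², …; 25, 36, 49, 64, 81, 100 → 121.
Second entry: 2, 10, 50, 250, 1250, 6250 → 31250 (×5 each step).
For the third entry, differences are 1, 4, 7, … (increasing by 3 each time): 10, 11, 15, 22, 32, 45 → 61.
Putting it together: [121 | 31250 | 61].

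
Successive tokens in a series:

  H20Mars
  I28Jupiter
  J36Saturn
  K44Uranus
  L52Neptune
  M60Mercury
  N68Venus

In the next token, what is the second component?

Second component goes 20, 28, 36, 44, 52, 60, 68 → 76 (+8 each step).

76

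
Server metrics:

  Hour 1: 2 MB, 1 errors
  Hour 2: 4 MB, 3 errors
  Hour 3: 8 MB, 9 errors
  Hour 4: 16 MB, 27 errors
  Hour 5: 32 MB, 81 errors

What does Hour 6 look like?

For the MB, ×2 each step: 2, 4, 8, 16, 32 → 64.
For the errors, ×3 each step: 1, 3, 9, 27, 81 → 243.
So the next record is 64 MB, 243 errors.

64 MB, 243 errors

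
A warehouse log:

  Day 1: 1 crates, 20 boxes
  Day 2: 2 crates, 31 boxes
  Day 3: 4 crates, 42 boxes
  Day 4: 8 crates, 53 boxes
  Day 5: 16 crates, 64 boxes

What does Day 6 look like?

Crates: 1, 2, 4, 8, 16 → 32 (×2 each step).
Boxes goes 20, 31, 42, 53, 64 → 75 (+11 each step).
Putting it together: 32 crates, 75 boxes.

32 crates, 75 boxes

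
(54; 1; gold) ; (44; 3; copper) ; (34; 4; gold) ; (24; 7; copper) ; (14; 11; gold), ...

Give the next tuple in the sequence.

(4; 18; copper)

First part: −10 each step, so 54, 44, 34, 24, 14 → 4.
Second part — each term is the sum of the two before it: 1, 3, 4, 7, 11 → 18.
Metal: alternates gold ↔ copper, so gold, copper, gold, copper, gold → copper.
So the next tuple is (4; 18; copper).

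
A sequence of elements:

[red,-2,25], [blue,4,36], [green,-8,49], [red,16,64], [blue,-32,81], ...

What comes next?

[green,64,100]

Colour goes red, blue, green, red, blue → green (repeats red → blue → green).
Second value: ×(-2) each step, so -2, 4, -8, 16, -32 → 64.
Third value: 25, 36, 49, 64, 81 → 100 (perfect squares: 5², 6², 7², …).
Combining the parts gives [green,64,100].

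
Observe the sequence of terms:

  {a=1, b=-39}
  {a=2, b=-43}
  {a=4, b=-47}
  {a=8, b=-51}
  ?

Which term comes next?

{a=16, b=-55}

A goes 1, 2, 4, 8 → 16 (×2 each step).
B: -39, -43, -47, -51 → -55 (−4 each step).
So the next term is {a=16, b=-55}.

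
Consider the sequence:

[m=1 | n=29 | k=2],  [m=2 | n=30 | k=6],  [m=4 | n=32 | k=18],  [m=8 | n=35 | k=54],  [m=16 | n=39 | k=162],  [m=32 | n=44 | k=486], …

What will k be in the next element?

K goes 2, 6, 18, 54, 162, 486 → 1458 (×3 each step).

1458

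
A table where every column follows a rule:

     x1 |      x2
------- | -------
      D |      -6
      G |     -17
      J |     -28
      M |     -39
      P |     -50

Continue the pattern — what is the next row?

Column x1: letters move forward 3 places in the alphabet; D, G, J, M, P → S.
Column x2 goes -6, -17, -28, -39, -50 → -61 (−11 each step).
Combining the parts gives S  -61.

S  -61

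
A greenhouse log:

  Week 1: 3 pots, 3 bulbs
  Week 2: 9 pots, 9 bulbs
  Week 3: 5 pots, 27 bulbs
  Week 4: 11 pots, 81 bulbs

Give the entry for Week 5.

7 pots, 243 bulbs

Pots: 3, 9, 5, 11 → 7 (alternating steps +6, −4, +6, −4, …).
For the bulbs, ×3 each step: 3, 9, 27, 81 → 243.
Putting it together: 7 pots, 243 bulbs.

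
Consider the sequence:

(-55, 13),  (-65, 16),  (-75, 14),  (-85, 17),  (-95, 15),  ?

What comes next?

(-105, 18)

For the first coordinate, −10 each step: -55, -65, -75, -85, -95 → -105.
Second coordinate: alternating steps +3, −2, +3, −2, …; 13, 16, 14, 17, 15 → 18.
So the next element is (-105, 18).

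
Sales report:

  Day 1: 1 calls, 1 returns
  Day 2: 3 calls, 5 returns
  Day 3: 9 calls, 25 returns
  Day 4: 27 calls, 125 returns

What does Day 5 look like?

Calls — ×3 each step: 1, 3, 9, 27 → 81.
For the returns, ×5 each step: 1, 5, 25, 125 → 625.
Putting it together: 81 calls, 625 returns.

81 calls, 625 returns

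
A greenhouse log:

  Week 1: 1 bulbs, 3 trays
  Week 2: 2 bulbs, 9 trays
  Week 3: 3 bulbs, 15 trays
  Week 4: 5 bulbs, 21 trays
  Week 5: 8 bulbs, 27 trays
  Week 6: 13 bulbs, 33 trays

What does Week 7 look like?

Bulbs goes 1, 2, 3, 5, 8, 13 → 21 (each term is the sum of the two before it).
Trays goes 3, 9, 15, 21, 27, 33 → 39 (+6 each step).
Putting it together: 21 bulbs, 39 trays.

21 bulbs, 39 trays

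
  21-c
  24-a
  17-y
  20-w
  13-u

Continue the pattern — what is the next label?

For the first component, alternating steps +3, −7, +3, −7, …: 21, 24, 17, 20, 13 → 16.
Letter — letters move back 2 places in the alphabet, wrapping A→Z: c, a, y, w, u → s.
Combining the parts gives 16-s.

16-s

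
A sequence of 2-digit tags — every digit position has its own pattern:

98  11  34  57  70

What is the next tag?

93

For the first digit, +2 each step, mod 10: 9, 1, 3, 5, 7 → 9.
Second digit — +3 each step, mod 10: 8, 1, 4, 7, 0 → 3.
Putting it together: 93.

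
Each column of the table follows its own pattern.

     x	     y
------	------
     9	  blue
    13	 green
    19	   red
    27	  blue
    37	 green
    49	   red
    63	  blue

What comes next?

Column x: differences are 4, 6, 8, … (increasing by 2 each time), so 9, 13, 19, 27, 37, 49, 63 → 79.
Column y: repeats blue → green → red; blue, green, red, blue, green, red, blue → green.
So the next row is 79  green.

79  green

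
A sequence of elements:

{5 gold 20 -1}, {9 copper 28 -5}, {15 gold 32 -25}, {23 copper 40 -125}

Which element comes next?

First entry — differences are 4, 6, 8, … (increasing by 2 each time): 5, 9, 15, 23 → 33.
Metal — alternates gold ↔ copper: gold, copper, gold, copper → gold.
Third entry: alternating steps +8, +4, +8, +4, …; 20, 28, 32, 40 → 44.
Fourth entry goes -1, -5, -25, -125 → -625 (×5 each step).
Combining the parts gives {33 gold 44 -625}.

{33 gold 44 -625}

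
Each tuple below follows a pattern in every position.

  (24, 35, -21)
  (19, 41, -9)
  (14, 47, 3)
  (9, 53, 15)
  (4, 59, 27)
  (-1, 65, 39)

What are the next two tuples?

(-6, 71, 51), (-11, 77, 63)

First entry: 24, 19, 14, 9, 4, -1 → -6 → -11 (−5 each step).
Second entry: +6 each step; 35, 41, 47, 53, 59, 65 → 71 → 77.
Third entry: -21, -9, 3, 15, 27, 39 → 51 → 63 (+12 each step).
Putting the parts together: (-6, 71, 51) and then (-11, 77, 63).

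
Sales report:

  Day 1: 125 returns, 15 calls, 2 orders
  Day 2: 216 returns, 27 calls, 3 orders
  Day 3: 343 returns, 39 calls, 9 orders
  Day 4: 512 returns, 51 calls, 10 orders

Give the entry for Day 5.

729 returns, 63 calls, 16 orders

Returns: perfect cubes: 5³, 6³, 7³, …, so 125, 216, 343, 512 → 729.
Calls: +12 each step, so 15, 27, 39, 51 → 63.
Orders: alternating steps +1, +6, +1, +6, …; 2, 3, 9, 10 → 16.
So the next line is 729 returns, 63 calls, 16 orders.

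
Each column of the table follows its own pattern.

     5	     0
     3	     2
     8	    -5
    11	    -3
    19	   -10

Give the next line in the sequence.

30  -8

First component: each term is the sum of the two before it, so 5, 3, 8, 11, 19 → 30.
Second component — alternating steps +2, −7, +2, −7, …: 0, 2, -5, -3, -10 → -8.
Combining the parts gives 30  -8.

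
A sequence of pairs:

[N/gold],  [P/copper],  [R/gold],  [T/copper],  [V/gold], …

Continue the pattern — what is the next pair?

Letter: letters move forward 2 places in the alphabet, so N, P, R, T, V → X.
Metal: alternates gold ↔ copper, so gold, copper, gold, copper, gold → copper.
Putting it together: [X/copper].

[X/copper]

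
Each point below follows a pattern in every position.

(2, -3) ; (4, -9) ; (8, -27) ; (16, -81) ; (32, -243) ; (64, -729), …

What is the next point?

First component goes 2, 4, 8, 16, 32, 64 → 128 (×2 each step).
Second component: -3, -9, -27, -81, -243, -729 → -2187 (×3 each step).
So the next point is (128, -2187).

(128, -2187)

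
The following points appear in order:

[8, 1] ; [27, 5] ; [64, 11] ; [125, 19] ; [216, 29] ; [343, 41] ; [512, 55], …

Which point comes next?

[729, 71]

First value: perfect cubes: 2³, 3³, 4³, …; 8, 27, 64, 125, 216, 343, 512 → 729.
For the second value, differences are 4, 6, 8, … (increasing by 2 each time): 1, 5, 11, 19, 29, 41, 55 → 71.
Putting it together: [729, 71].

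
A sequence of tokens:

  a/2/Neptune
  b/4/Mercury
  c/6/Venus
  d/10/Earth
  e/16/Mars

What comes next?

f/26/Jupiter

Letter: a, b, c, d, e → f (letters move forward 1 place in the alphabet).
Second component: each term is the sum of the two before it, so 2, 4, 6, 10, 16 → 26.
Planet: runs through the planets Mercury→Neptune, so Neptune, Mercury, Venus, Earth, Mars → Jupiter.
Combining the parts gives f/26/Jupiter.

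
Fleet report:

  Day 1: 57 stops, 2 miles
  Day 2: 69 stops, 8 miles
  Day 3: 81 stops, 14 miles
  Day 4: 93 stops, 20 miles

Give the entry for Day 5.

105 stops, 26 miles

Stops goes 57, 69, 81, 93 → 105 (+12 each step).
For the miles, +6 each step: 2, 8, 14, 20 → 26.
So the next row is 105 stops, 26 miles.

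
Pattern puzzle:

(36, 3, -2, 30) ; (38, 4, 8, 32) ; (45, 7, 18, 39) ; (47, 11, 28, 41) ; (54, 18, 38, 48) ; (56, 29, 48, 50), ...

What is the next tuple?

(63, 47, 58, 57)

First coordinate: alternating steps +2, +7, +2, +7, …; 36, 38, 45, 47, 54, 56 → 63.
Second coordinate: each term is the sum of the two before it; 3, 4, 7, 11, 18, 29 → 47.
Third coordinate: +10 each step; -2, 8, 18, 28, 38, 48 → 58.
Fourth coordinate goes 30, 32, 39, 41, 48, 50 → 57 (always 6 less than the first coordinate).
So the next tuple is (63, 47, 58, 57).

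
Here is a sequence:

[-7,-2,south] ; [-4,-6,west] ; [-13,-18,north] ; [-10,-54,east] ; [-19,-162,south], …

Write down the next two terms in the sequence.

[-16,-486,west], [-25,-1458,north]

First slot — alternating steps +3, −9, +3, −9, …: -7, -4, -13, -10, -19 → -16 → -25.
Second slot goes -2, -6, -18, -54, -162 → -486 → -1458 (×3 each step).
Direction: south, west, north, east, south → west → north (repeats south → west → north → east).
So the next two terms are [-16,-486,west] and [-25,-1458,north].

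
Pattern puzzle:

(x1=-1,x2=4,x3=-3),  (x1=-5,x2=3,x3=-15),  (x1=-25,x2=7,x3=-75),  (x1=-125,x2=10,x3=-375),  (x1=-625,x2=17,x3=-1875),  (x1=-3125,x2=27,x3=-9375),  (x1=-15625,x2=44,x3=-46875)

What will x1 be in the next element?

-78125

X1: -1, -5, -25, -125, -625, -3125, -15625 → -78125 (×5 each step).
X2: each term is the sum of the two before it, so 4, 3, 7, 10, 17, 27, 44 → 71.
For the x3, always 3 × the x1: -3, -15, -75, -375, -1875, -9375, -46875 → -234375.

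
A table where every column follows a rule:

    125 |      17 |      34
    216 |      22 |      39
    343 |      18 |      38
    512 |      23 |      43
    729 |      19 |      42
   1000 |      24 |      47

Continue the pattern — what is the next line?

First component: perfect cubes: 5³, 6³, 7³, …, so 125, 216, 343, 512, 729, 1000 → 1331.
Second component: alternating steps +5, −4, +5, −4, …; 17, 22, 18, 23, 19, 24 → 20.
Third component: alternating steps +5, −1, +5, −1, …; 34, 39, 38, 43, 42, 47 → 46.
Combining the parts gives 1331  20  46.

1331  20  46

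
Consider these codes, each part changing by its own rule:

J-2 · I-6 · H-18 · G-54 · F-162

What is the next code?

Letter goes J, I, H, G, F → E (letters move back 1 place in the alphabet).
For the second component, ×3 each step: 2, 6, 18, 54, 162 → 486.
So the next code is E-486.

E-486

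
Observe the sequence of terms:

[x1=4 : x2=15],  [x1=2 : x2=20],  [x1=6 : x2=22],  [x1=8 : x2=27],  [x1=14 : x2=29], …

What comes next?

[x1=22 : x2=34]

X1: 4, 2, 6, 8, 14 → 22 (each term is the sum of the two before it).
X2 — alternating steps +5, +2, +5, +2, …: 15, 20, 22, 27, 29 → 34.
Combining the parts gives [x1=22 : x2=34].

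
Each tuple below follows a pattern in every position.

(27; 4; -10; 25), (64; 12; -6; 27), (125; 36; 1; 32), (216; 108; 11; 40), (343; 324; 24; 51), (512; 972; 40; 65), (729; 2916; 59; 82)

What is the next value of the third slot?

81

Third slot: differences are 4, 7, 10, … (increasing by 3 each time); -10, -6, 1, 11, 24, 40, 59 → 81.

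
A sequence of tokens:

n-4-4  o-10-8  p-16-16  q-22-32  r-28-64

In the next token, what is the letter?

Letter — letters move forward 1 place in the alphabet: n, o, p, q, r → s.
Second component: +6 each step; 4, 10, 16, 22, 28 → 34.
Third component: 4, 8, 16, 32, 64 → 128 (×2 each step).

s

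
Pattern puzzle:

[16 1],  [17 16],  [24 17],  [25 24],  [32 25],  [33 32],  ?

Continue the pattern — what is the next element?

[40 33]

For the first coordinate, alternating steps +1, +7, +1, +7, …: 16, 17, 24, 25, 32, 33 → 40.
For the second coordinate, always the previous value of the first coordinate: 1, 16, 17, 24, 25, 32 → 33.
Combining the parts gives [40 33].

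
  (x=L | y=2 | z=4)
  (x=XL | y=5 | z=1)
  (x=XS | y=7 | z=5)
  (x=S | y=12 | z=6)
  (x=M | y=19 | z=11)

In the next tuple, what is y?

X: L, XL, XS, S, M → L (runs through clothing sizes XS→XL).
Y — each term is the sum of the two before it: 2, 5, 7, 12, 19 → 31.
For the z, each term is the sum of the two before it: 4, 1, 5, 6, 11 → 17.

31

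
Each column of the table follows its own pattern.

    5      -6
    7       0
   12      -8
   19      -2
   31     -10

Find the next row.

50  -4

For the first component, each term is the sum of the two before it: 5, 7, 12, 19, 31 → 50.
Second component goes -6, 0, -8, -2, -10 → -4 (alternating steps +6, −8, +6, −8, …).
Putting it together: 50  -4.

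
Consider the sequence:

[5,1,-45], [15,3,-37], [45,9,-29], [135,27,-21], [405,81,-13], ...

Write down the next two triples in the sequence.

[1215,243,-5], [3645,729,3]

First entry — ×3 each step: 5, 15, 45, 135, 405 → 1215 → 3645.
Second entry: ×3 each step, so 1, 3, 9, 27, 81 → 243 → 729.
Third entry — +8 each step: -45, -37, -29, -21, -13 → -5 → 3.
So the next two triples are [1215,243,-5] and [3645,729,3].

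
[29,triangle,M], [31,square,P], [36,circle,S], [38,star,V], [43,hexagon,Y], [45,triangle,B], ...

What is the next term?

[50,square,E]

First slot: alternating steps +2, +5, +2, +5, …, so 29, 31, 36, 38, 43, 45 → 50.
For the shape, repeats triangle → square → circle → star → hexagon: triangle, square, circle, star, hexagon, triangle → square.
Letter: M, P, S, V, Y, B → E (letters move forward 3 places in the alphabet, wrapping Z→A).
Combining the parts gives [50,square,E].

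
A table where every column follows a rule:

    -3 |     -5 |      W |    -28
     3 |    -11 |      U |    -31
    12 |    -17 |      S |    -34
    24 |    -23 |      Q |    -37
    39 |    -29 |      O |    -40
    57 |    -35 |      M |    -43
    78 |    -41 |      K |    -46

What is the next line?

102  -47  I  -49

First component: -3, 3, 12, 24, 39, 57, 78 → 102 (differences are 6, 9, 12, … (increasing by 3 each time)).
For the second component, −6 each step: -5, -11, -17, -23, -29, -35, -41 → -47.
Letter: letters move back 2 places in the alphabet; W, U, S, Q, O, M, K → I.
Fourth component: −3 each step; -28, -31, -34, -37, -40, -43, -46 → -49.
Combining the parts gives 102  -47  I  -49.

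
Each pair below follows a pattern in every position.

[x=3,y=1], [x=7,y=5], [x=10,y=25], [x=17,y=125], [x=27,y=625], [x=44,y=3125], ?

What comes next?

[x=71,y=15625]

For the x, each term is the sum of the two before it: 3, 7, 10, 17, 27, 44 → 71.
Y: ×5 each step, so 1, 5, 25, 125, 625, 3125 → 15625.
Putting it together: [x=71,y=15625].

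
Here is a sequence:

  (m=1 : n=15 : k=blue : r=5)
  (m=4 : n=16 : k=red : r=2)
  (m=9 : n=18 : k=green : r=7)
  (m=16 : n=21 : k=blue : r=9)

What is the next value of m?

M: perfect squares: 1², 2², 3², …; 1, 4, 9, 16 → 25.

25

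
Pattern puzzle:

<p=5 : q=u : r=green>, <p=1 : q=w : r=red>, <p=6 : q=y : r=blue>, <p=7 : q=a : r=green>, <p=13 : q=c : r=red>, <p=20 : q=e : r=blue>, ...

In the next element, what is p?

33

P — each term is the sum of the two before it: 5, 1, 6, 7, 13, 20 → 33.
Q: letters move forward 2 places in the alphabet, wrapping Z→A; u, w, y, a, c, e → g.
R: green, red, blue, green, red, blue → green (repeats green → red → blue).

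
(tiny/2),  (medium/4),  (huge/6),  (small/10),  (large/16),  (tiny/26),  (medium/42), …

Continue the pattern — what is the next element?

(huge/68)

Size: repeats tiny → medium → huge → small → large, so tiny, medium, huge, small, large, tiny, medium → huge.
Second entry — each term is the sum of the two before it: 2, 4, 6, 10, 16, 26, 42 → 68.
Putting it together: (huge/68).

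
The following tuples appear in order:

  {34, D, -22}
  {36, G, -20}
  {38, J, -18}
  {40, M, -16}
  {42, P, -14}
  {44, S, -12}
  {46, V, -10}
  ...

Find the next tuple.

First coordinate — +2 each step: 34, 36, 38, 40, 42, 44, 46 → 48.
Letter goes D, G, J, M, P, S, V → Y (letters move forward 3 places in the alphabet).
Third coordinate: +2 each step; -22, -20, -18, -16, -14, -12, -10 → -8.
Putting it together: {48, Y, -8}.

{48, Y, -8}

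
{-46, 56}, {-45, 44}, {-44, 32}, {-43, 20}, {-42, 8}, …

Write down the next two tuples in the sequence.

For the first coordinate, +1 each step: -46, -45, -44, -43, -42 → -41 → -40.
Second coordinate — −12 each step: 56, 44, 32, 20, 8 → -4 → -16.
So the next two tuples are {-41, -4} and {-40, -16}.

{-41, -4}, {-40, -16}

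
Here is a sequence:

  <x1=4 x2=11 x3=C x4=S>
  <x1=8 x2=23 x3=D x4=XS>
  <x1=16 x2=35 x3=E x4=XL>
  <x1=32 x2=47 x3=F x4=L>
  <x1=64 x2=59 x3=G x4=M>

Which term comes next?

X1: 4, 8, 16, 32, 64 → 128 (×2 each step).
X2 goes 11, 23, 35, 47, 59 → 71 (+12 each step).
For the x3, letters move forward 1 place in the alphabet: C, D, E, F, G → H.
X4: S, XS, XL, L, M → S (runs backward through clothing sizes XS→XL).
So the next term is <x1=128 x2=71 x3=H x4=S>.

<x1=128 x2=71 x3=H x4=S>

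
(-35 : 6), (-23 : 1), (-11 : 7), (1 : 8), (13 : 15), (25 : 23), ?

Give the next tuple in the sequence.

First entry: -35, -23, -11, 1, 13, 25 → 37 (+12 each step).
Second entry goes 6, 1, 7, 8, 15, 23 → 38 (each term is the sum of the two before it).
Putting it together: (37 : 38).

(37 : 38)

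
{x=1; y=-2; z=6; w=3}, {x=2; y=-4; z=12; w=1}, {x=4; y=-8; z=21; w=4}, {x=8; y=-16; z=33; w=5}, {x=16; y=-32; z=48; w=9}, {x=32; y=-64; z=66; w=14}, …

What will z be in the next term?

X: ×2 each step; 1, 2, 4, 8, 16, 32 → 64.
Y: -2, -4, -8, -16, -32, -64 → -128 (×2 each step).
For the z, differences are 6, 9, 12, … (increasing by 3 each time): 6, 12, 21, 33, 48, 66 → 87.
W: 3, 1, 4, 5, 9, 14 → 23 (each term is the sum of the two before it).

87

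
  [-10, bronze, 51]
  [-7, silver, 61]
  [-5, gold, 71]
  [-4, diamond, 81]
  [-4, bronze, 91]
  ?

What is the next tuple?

[-5, silver, 101]

First part: differences are 3, 2, 1, … (decreasing by 1 each time); -10, -7, -5, -4, -4 → -5.
Rank goes bronze, silver, gold, diamond, bronze → silver (repeats bronze → silver → gold → diamond).
Third part — +10 each step: 51, 61, 71, 81, 91 → 101.
So the next tuple is [-5, silver, 101].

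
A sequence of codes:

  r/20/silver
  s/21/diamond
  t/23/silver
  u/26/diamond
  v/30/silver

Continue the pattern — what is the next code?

w/35/diamond

Letter: letters move forward 1 place in the alphabet; r, s, t, u, v → w.
Second component: 20, 21, 23, 26, 30 → 35 (differences are 1, 2, 3, … (increasing by 1 each time)).
Rank goes silver, diamond, silver, diamond, silver → diamond (alternates silver ↔ diamond).
Putting it together: w/35/diamond.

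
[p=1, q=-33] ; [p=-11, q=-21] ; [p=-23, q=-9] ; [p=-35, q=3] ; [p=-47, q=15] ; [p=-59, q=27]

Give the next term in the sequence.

[p=-71, q=39]

P: −12 each step; 1, -11, -23, -35, -47, -59 → -71.
Q: +12 each step, so -33, -21, -9, 3, 15, 27 → 39.
So the next term is [p=-71, q=39].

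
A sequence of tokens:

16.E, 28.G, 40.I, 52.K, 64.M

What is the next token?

76.O

First component goes 16, 28, 40, 52, 64 → 76 (+12 each step).
For the letter, letters move forward 2 places in the alphabet: E, G, I, K, M → O.
So the next token is 76.O.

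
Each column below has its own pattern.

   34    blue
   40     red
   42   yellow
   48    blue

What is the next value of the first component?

First component goes 34, 40, 42, 48 → 50 (alternating steps +6, +2, +6, +2, …).
For the colour, repeats blue → red → yellow: blue, red, yellow, blue → red.

50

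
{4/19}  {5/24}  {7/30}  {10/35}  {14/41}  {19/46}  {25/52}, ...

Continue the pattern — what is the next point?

{32/57}

First component goes 4, 5, 7, 10, 14, 19, 25 → 32 (differences are 1, 2, 3, … (increasing by 1 each time)).
For the second component, alternating steps +5, +6, +5, +6, …: 19, 24, 30, 35, 41, 46, 52 → 57.
Combining the parts gives {32/57}.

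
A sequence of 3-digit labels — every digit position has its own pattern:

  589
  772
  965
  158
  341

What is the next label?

534

For the first digit, +2 each step, mod 10: 5, 7, 9, 1, 3 → 5.
Second digit: 8, 7, 6, 5, 4 → 3 (−1 each step, mod 10).
Third digit — +3 each step, mod 10: 9, 2, 5, 8, 1 → 4.
Putting it together: 534.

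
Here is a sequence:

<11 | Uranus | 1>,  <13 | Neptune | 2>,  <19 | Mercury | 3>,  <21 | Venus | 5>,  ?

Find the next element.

First component: alternating steps +2, +6, +2, +6, …, so 11, 13, 19, 21 → 27.
Planet goes Uranus, Neptune, Mercury, Venus → Earth (runs through the planets Mercury→Neptune).
Third component: each term is the sum of the two before it; 1, 2, 3, 5 → 8.
Combining the parts gives <27 | Earth | 8>.

<27 | Earth | 8>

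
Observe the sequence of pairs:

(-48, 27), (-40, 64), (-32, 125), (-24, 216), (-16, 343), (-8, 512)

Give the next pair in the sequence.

For the first slot, +8 each step: -48, -40, -32, -24, -16, -8 → 0.
Second slot: perfect cubes: 3³, 4³, 5³, …; 27, 64, 125, 216, 343, 512 → 729.
So the next pair is (0, 729).

(0, 729)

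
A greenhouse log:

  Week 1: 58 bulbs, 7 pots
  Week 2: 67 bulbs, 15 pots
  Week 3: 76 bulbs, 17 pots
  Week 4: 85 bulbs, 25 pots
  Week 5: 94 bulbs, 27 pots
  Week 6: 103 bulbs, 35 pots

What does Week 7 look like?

112 bulbs, 37 pots

Bulbs goes 58, 67, 76, 85, 94, 103 → 112 (+9 each step).
For the pots, alternating steps +8, +2, +8, +2, …: 7, 15, 17, 25, 27, 35 → 37.
So the next row is 112 bulbs, 37 pots.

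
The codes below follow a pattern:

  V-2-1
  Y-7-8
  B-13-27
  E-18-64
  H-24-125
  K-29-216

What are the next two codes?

Letter: V, Y, B, E, H, K → N → Q (letters move forward 3 places in the alphabet, wrapping Z→A).
Second component: alternating steps +5, +6, +5, +6, …, so 2, 7, 13, 18, 24, 29 → 35 → 40.
Third component: perfect cubes: 1³, 2³, 3³, …, so 1, 8, 27, 64, 125, 216 → 343 → 512.
Putting the parts together: N-35-343 and then Q-40-512.

N-35-343 then Q-40-512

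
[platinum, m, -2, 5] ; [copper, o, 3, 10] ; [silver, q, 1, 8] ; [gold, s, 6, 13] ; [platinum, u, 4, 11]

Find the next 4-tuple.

Metal: repeats platinum → copper → silver → gold; platinum, copper, silver, gold, platinum → copper.
Letter: letters move forward 2 places in the alphabet, so m, o, q, s, u → w.
Third entry goes -2, 3, 1, 6, 4 → 9 (alternating steps +5, −2, +5, −2, …).
Fourth entry goes 5, 10, 8, 13, 11 → 16 (always 7 more than the third entry).
Combining the parts gives [copper, w, 9, 16].

[copper, w, 9, 16]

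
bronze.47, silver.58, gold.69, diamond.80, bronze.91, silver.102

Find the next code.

Rank — repeats bronze → silver → gold → diamond: bronze, silver, gold, diamond, bronze, silver → gold.
Second component: +11 each step; 47, 58, 69, 80, 91, 102 → 113.
Putting it together: gold.113.

gold.113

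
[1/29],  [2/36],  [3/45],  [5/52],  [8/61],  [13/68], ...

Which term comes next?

First slot — each term is the sum of the two before it: 1, 2, 3, 5, 8, 13 → 21.
Second slot goes 29, 36, 45, 52, 61, 68 → 77 (alternating steps +7, +9, +7, +9, …).
So the next term is [21/77].

[21/77]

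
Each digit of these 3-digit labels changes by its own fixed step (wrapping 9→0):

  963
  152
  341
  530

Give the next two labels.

First digit goes 9, 1, 3, 5 → 7 → 9 (+2 each step, mod 10).
Second digit: −1 each step, mod 10, so 6, 5, 4, 3 → 2 → 1.
Third digit: −1 each step, mod 10, so 3, 2, 1, 0 → 9 → 8.
Putting the parts together: 729 and then 918.

729 then 918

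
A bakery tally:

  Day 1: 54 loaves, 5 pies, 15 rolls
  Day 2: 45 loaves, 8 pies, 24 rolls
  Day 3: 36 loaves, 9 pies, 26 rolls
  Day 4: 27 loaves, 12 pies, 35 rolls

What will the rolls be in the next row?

37

Rolls: alternating steps +9, +2, +9, +2, …, so 15, 24, 26, 35 → 37.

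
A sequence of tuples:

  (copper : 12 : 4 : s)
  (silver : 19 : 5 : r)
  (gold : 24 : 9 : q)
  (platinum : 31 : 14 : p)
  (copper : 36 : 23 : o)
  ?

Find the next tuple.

(silver : 43 : 37 : n)

Metal: repeats copper → silver → gold → platinum, so copper, silver, gold, platinum, copper → silver.
Second coordinate: alternating steps +7, +5, +7, +5, …, so 12, 19, 24, 31, 36 → 43.
Third coordinate — each term is the sum of the two before it: 4, 5, 9, 14, 23 → 37.
For the letter, letters move back 1 place in the alphabet: s, r, q, p, o → n.
Putting it together: (silver : 43 : 37 : n).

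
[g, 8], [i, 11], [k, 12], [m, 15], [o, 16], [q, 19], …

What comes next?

[s, 20]

Letter goes g, i, k, m, o, q → s (letters move forward 2 places in the alphabet).
Second part: alternating steps +3, +1, +3, +1, …; 8, 11, 12, 15, 16, 19 → 20.
Putting it together: [s, 20].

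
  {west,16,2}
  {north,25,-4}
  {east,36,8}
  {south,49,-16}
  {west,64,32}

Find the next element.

{north,81,-64}

For the direction, repeats west → north → east → south: west, north, east, south, west → north.
For the second slot, perfect squares: 4², 5², 6², …: 16, 25, 36, 49, 64 → 81.
Third slot goes 2, -4, 8, -16, 32 → -64 (×(-2) each step).
So the next element is {north,81,-64}.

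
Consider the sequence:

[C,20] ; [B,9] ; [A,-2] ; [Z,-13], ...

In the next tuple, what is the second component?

Second component: −11 each step, so 20, 9, -2, -13 → -24.

-24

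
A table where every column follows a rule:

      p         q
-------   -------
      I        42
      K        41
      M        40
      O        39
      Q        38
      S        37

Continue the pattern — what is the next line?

Column p: letters move forward 2 places in the alphabet, so I, K, M, O, Q, S → U.
Column q: −1 each step; 42, 41, 40, 39, 38, 37 → 36.
Combining the parts gives U  36.

U  36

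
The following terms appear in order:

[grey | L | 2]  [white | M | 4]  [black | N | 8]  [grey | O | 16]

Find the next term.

[white | P | 32]

Shade: repeats grey → white → black; grey, white, black, grey → white.
Letter goes L, M, N, O → P (letters move forward 1 place in the alphabet).
Third slot goes 2, 4, 8, 16 → 32 (×2 each step).
Putting it together: [white | P | 32].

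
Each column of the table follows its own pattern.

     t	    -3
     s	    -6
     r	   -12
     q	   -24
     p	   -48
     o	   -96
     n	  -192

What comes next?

Letter goes t, s, r, q, p, o, n → m (letters move back 1 place in the alphabet).
For the second component, ×2 each step: -3, -6, -12, -24, -48, -96, -192 → -384.
So the next line is m  -384.

m  -384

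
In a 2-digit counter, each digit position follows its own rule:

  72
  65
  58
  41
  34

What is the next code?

27

First digit goes 7, 6, 5, 4, 3 → 2 (−1 each step, mod 10).
Second digit: 2, 5, 8, 1, 4 → 7 (+3 each step, mod 10).
Putting it together: 27.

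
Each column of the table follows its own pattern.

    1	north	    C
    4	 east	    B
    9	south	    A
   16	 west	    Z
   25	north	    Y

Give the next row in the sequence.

36  east  X

First component: perfect squares: 1², 2², 3², …; 1, 4, 9, 16, 25 → 36.
Direction: repeats north → east → south → west; north, east, south, west, north → east.
Letter: letters move back 1 place in the alphabet, wrapping A→Z; C, B, A, Z, Y → X.
So the next row is 36  east  X.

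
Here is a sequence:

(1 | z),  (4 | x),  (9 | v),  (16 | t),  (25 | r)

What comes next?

(36 | p)

First part: perfect squares: 1², 2², 3², …, so 1, 4, 9, 16, 25 → 36.
For the letter, letters move back 2 places in the alphabet: z, x, v, t, r → p.
Combining the parts gives (36 | p).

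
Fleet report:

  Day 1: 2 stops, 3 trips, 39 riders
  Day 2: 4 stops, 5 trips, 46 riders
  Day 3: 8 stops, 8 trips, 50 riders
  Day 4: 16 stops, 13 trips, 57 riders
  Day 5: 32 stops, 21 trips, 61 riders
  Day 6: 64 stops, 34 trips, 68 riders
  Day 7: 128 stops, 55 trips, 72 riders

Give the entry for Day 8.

Stops — ×2 each step: 2, 4, 8, 16, 32, 64, 128 → 256.
Trips goes 3, 5, 8, 13, 21, 34, 55 → 89 (each term is the sum of the two before it).
Riders: alternating steps +7, +4, +7, +4, …, so 39, 46, 50, 57, 61, 68, 72 → 79.
Combining the parts gives 256 stops, 89 trips, 79 riders.

256 stops, 89 trips, 79 riders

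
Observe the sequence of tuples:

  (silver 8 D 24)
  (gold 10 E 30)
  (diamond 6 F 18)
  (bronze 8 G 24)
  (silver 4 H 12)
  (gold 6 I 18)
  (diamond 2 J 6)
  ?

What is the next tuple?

(bronze 4 K 12)

For the rank, repeats silver → gold → diamond → bronze: silver, gold, diamond, bronze, silver, gold, diamond → bronze.
For the second component, alternating steps +2, −4, +2, −4, …: 8, 10, 6, 8, 4, 6, 2 → 4.
Letter: letters move forward 1 place in the alphabet; D, E, F, G, H, I, J → K.
For the fourth component, always 3 × the second component: 24, 30, 18, 24, 12, 18, 6 → 12.
So the next tuple is (bronze 4 K 12).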